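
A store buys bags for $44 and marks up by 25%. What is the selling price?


Calculate the markup amount:
25% of $44 = $11
Add to cost:
$44 + $11 = $55

$55


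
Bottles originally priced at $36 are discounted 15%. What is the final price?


Calculate the discount amount:
15% of $36 = $5.40
Subtract from original:
$36 - $5.40 = $30.60

$30.60


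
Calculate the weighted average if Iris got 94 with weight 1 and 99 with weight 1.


Weighted sum:
1 x 94 + 1 x 99 = 193
Total weight:
1 + 1 = 2
Weighted average:
193 / 2 = 96.5

96.5


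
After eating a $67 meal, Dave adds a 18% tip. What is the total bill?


Calculate the tip:
18% of $67 = $12.06
Add tip to meal cost:
$67 + $12.06 = $79.06

$79.06


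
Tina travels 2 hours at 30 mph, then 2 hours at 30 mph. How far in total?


Leg 1 distance:
30 x 2 = 60 miles
Leg 2 distance:
30 x 2 = 60 miles
Total distance:
60 + 60 = 120 miles

120 miles


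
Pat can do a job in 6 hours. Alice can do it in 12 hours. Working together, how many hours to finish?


Pat's rate: 1/6 of the job per hour
Alice's rate: 1/12 of the job per hour
Combined rate: 1/6 + 1/12 = 1/4 per hour
Time = 1 / (1/4) = 4 hours

4 hours


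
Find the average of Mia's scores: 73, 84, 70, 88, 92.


Add the scores:
73 + 84 + 70 + 88 + 92 = 407
Divide by the number of tests:
407 / 5 = 81.4

81.4


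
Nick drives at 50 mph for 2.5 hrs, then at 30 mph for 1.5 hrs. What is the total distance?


Leg 1 distance:
50 x 2.5 = 125 miles
Leg 2 distance:
30 x 1.5 = 45 miles
Total distance:
125 + 45 = 170 miles

170 miles


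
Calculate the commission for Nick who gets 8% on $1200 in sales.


Convert rate to decimal:
8% = 0.08
Multiply by sales:
$1200 x 0.08 = $96

$96


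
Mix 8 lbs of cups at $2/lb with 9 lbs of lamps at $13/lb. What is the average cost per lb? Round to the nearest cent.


Cost of cups:
8 x $2 = $16
Cost of lamps:
9 x $13 = $117
Total cost: $16 + $117 = $133
Total weight: 17 lbs
Average: $133 / 17 = $7.8235... ≈ $7.82/lb

$7.82/lb


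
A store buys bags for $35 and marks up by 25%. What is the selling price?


Calculate the markup amount:
25% of $35 = $8.75
Add to cost:
$35 + $8.75 = $43.75

$43.75


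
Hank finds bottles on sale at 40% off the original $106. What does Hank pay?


Calculate the discount amount:
40% of $106 = $42.40
Subtract from original:
$106 - $42.40 = $63.60

$63.60


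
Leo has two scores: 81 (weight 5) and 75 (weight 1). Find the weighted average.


Weighted sum:
5 x 81 + 1 x 75 = 480
Total weight:
5 + 1 = 6
Weighted average:
480 / 6 = 80

80


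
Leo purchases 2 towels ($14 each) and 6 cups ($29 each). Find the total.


Cost of towels:
2 x $14 = $28
Cost of cups:
6 x $29 = $174
Add both:
$28 + $174 = $202

$202


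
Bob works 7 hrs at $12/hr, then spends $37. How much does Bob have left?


Calculate earnings:
7 x $12 = $84
Subtract spending:
$84 - $37 = $47

$47


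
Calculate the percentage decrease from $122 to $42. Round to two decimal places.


Find the absolute change:
|42 - 122| = 80
Divide by original and multiply by 100:
80 / 122 x 100 = 65.5737...% ≈ 65.57%

65.57%


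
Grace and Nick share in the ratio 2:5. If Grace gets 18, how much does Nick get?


Find the multiplier:
18 / 2 = 9
Apply to Nick's share:
5 x 9 = 45

45


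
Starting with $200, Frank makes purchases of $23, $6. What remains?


Add up expenses:
$23 + $6 = $29
Subtract from budget:
$200 - $29 = $171

$171


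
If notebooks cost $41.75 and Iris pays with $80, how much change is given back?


Start with the amount paid:
$80
Subtract the price:
$80 - $41.75 = $38.25

$38.25


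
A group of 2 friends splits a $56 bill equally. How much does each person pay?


Total bill: $56
Number of people: 2
Each pays: $56 / 2 = $28

$28


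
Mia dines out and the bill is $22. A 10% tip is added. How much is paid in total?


Calculate the tip:
10% of $22 = $2.20
Add tip to meal cost:
$22 + $2.20 = $24.20

$24.20


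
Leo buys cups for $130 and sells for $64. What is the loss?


Selling price = $64
Cost price = $130
Loss = cost price - selling price:
Loss = $130 - $64 = $66

$66


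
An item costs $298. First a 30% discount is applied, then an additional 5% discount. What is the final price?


First discount:
30% of $298 = $89.40
Price after first discount:
$298 - $89.40 = $208.60
Second discount:
5% of $208.60 = $10.43
Final price:
$208.60 - $10.43 = $198.17

$198.17


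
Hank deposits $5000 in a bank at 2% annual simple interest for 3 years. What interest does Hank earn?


Use the formula I = P x R x T / 100
P x R x T = 5000 x 2 x 3 = 30000
I = 30000 / 100 = $300

$300


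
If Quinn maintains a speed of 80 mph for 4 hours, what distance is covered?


Use the formula: distance = speed x time
Speed = 80 mph, Time = 4 hours
80 x 4 = 320 miles

320 miles


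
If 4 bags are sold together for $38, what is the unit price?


Total cost: $38
Number of items: 4
Unit price: $38 / 4 = $9.50

$9.50


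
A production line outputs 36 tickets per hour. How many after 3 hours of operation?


Production rate: 36 tickets per hour
Time: 3 hours
Total: 36 x 3 = 108 tickets

108 tickets


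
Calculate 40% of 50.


Convert percentage to decimal:
40% = 0.4
Multiply:
50 x 0.4 = 20

20


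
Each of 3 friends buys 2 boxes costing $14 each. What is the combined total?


Cost per person:
2 x $14 = $28
Group total:
3 x $28 = $84

$84


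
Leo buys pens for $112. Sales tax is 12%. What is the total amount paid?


Calculate the tax:
12% of $112 = $13.44
Add tax to price:
$112 + $13.44 = $125.44

$125.44


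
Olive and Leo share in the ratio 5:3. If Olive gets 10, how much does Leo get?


Find the multiplier:
10 / 5 = 2
Apply to Leo's share:
3 x 2 = 6

6


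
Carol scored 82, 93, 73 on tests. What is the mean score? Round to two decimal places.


Add the scores:
82 + 93 + 73 = 248
Divide by the number of tests:
248 / 3 = 82.6666... ≈ 82.67

82.67


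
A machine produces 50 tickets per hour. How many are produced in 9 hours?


Production rate: 50 tickets per hour
Time: 9 hours
Total: 50 x 9 = 450 tickets

450 tickets


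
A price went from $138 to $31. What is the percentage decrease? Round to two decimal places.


Find the absolute change:
|31 - 138| = 107
Divide by original and multiply by 100:
107 / 138 x 100 = 77.5362...% ≈ 77.54%

77.54%


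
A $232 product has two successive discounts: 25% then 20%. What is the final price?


First discount:
25% of $232 = $58
Price after first discount:
$232 - $58 = $174
Second discount:
20% of $174 = $34.80
Final price:
$174 - $34.80 = $139.20

$139.20


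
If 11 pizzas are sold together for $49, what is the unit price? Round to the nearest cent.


Total cost: $49
Number of items: 11
Unit price: $49 / 11 = $4.4545... ≈ $4.45

$4.45


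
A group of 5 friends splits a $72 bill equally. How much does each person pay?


Total bill: $72
Number of people: 5
Each pays: $72 / 5 = $14.40

$14.40


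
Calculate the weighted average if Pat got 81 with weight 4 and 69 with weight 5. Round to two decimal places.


Weighted sum:
4 x 81 + 5 x 69 = 669
Total weight:
4 + 5 = 9
Weighted average:
669 / 9 = 74.3333... ≈ 74.33

74.33


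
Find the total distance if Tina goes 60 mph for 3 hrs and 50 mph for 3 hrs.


Leg 1 distance:
60 x 3 = 180 miles
Leg 2 distance:
50 x 3 = 150 miles
Total distance:
180 + 150 = 330 miles

330 miles


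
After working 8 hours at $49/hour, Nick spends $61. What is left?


Calculate earnings:
8 x $49 = $392
Subtract spending:
$392 - $61 = $331

$331


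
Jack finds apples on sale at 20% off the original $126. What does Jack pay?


Calculate the discount amount:
20% of $126 = $25.20
Subtract from original:
$126 - $25.20 = $100.80

$100.80


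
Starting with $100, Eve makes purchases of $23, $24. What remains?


Add up expenses:
$23 + $24 = $47
Subtract from budget:
$100 - $47 = $53

$53


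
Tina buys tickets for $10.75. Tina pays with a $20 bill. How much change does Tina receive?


Start with the amount paid:
$20
Subtract the price:
$20 - $10.75 = $9.25

$9.25


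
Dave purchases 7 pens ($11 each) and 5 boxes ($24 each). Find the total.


Cost of pens:
7 x $11 = $77
Cost of boxes:
5 x $24 = $120
Add both:
$77 + $120 = $197

$197


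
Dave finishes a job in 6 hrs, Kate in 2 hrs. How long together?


Dave's rate: 1/6 of the job per hour
Kate's rate: 1/2 of the job per hour
Combined rate: 1/6 + 1/2 = 2/3 per hour
Time = 1 / (2/3) = 3/2 = 1.5 hours

1.5 hours


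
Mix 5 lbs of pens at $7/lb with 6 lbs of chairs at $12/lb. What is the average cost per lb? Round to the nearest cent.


Cost of pens:
5 x $7 = $35
Cost of chairs:
6 x $12 = $72
Total cost: $35 + $72 = $107
Total weight: 11 lbs
Average: $107 / 11 = $9.7272... ≈ $9.73/lb

$9.73/lb


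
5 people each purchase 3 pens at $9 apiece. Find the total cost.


Cost per person:
3 x $9 = $27
Group total:
5 x $27 = $135

$135


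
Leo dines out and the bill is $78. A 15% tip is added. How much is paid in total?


Calculate the tip:
15% of $78 = $11.70
Add tip to meal cost:
$78 + $11.70 = $89.70

$89.70


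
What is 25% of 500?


Convert percentage to decimal:
25% = 0.25
Multiply:
500 x 0.25 = 125

125


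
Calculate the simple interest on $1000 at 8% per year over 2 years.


Use the formula I = P x R x T / 100
P x R x T = 1000 x 8 x 2 = 16000
I = 16000 / 100 = $160

$160


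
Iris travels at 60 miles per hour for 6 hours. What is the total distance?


Use the formula: distance = speed x time
Speed = 60 mph, Time = 6 hours
60 x 6 = 360 miles

360 miles


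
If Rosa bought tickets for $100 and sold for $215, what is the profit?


Selling price = $215
Cost price = $100
Profit = selling price - cost price:
Profit = $215 - $100 = $115

$115


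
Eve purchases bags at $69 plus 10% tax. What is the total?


Calculate the tax:
10% of $69 = $6.90
Add tax to price:
$69 + $6.90 = $75.90

$75.90


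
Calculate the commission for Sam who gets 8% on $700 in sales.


Convert rate to decimal:
8% = 0.08
Multiply by sales:
$700 x 0.08 = $56

$56


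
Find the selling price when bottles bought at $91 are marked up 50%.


Calculate the markup amount:
50% of $91 = $45.50
Add to cost:
$91 + $45.50 = $136.50

$136.50


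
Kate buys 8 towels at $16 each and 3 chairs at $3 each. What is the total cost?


Cost of towels:
8 x $16 = $128
Cost of chairs:
3 x $3 = $9
Add both:
$128 + $9 = $137

$137


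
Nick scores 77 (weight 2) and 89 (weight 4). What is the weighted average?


Weighted sum:
2 x 77 + 4 x 89 = 510
Total weight:
2 + 4 = 6
Weighted average:
510 / 6 = 85

85


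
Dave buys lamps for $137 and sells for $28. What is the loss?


Selling price = $28
Cost price = $137
Loss = cost price - selling price:
Loss = $137 - $28 = $109

$109


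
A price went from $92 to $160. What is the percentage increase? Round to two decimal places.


Find the absolute change:
|160 - 92| = 68
Divide by original and multiply by 100:
68 / 92 x 100 = 73.9130...% ≈ 73.91%

73.91%


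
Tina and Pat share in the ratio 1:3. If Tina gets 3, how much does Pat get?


Find the multiplier:
3 / 1 = 3
Apply to Pat's share:
3 x 3 = 9

9


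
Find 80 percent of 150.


Convert percentage to decimal:
80% = 0.8
Multiply:
150 x 0.8 = 120

120


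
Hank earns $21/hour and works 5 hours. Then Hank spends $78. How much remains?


Calculate earnings:
5 x $21 = $105
Subtract spending:
$105 - $78 = $27

$27


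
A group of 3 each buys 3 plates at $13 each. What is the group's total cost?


Cost per person:
3 x $13 = $39
Group total:
3 x $39 = $117

$117


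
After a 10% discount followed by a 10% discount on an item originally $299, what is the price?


First discount:
10% of $299 = $29.90
Price after first discount:
$299 - $29.90 = $269.10
Second discount:
10% of $269.10 = $26.91
Final price:
$269.10 - $26.91 = $242.19

$242.19


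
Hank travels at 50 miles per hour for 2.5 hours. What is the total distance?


Use the formula: distance = speed x time
Speed = 50 mph, Time = 2.5 hours
50 x 2.5 = 125 miles

125 miles


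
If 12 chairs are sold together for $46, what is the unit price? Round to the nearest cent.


Total cost: $46
Number of items: 12
Unit price: $46 / 12 = $3.8333... ≈ $3.83

$3.83


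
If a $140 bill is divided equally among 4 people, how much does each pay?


Total bill: $140
Number of people: 4
Each pays: $140 / 4 = $35

$35


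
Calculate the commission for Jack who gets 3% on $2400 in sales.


Convert rate to decimal:
3% = 0.03
Multiply by sales:
$2400 x 0.03 = $72

$72


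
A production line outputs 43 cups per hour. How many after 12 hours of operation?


Production rate: 43 cups per hour
Time: 12 hours
Total: 43 x 12 = 516 cups

516 cups


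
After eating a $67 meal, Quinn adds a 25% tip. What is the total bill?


Calculate the tip:
25% of $67 = $16.75
Add tip to meal cost:
$67 + $16.75 = $83.75

$83.75


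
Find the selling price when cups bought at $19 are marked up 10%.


Calculate the markup amount:
10% of $19 = $1.90
Add to cost:
$19 + $1.90 = $20.90

$20.90


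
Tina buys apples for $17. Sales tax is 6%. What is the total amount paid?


Calculate the tax:
6% of $17 = $1.02
Add tax to price:
$17 + $1.02 = $18.02

$18.02


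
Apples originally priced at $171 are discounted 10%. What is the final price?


Calculate the discount amount:
10% of $171 = $17.10
Subtract from original:
$171 - $17.10 = $153.90

$153.90


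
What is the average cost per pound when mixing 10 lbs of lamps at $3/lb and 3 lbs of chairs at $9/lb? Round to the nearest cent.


Cost of lamps:
10 x $3 = $30
Cost of chairs:
3 x $9 = $27
Total cost: $30 + $27 = $57
Total weight: 13 lbs
Average: $57 / 13 = $4.3846... ≈ $4.38/lb

$4.38/lb


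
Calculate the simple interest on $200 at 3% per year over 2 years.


Use the formula I = P x R x T / 100
P x R x T = 200 x 3 x 2 = 1200
I = 1200 / 100 = $12

$12


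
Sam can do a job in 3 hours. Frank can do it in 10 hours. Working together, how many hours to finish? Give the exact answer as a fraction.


Sam's rate: 1/3 of the job per hour
Frank's rate: 1/10 of the job per hour
Combined rate: 1/3 + 1/10 = 13/30 per hour
Time = 1 / (13/30) = 30/13 hours (≈ 2.31 hours)

30/13 hours


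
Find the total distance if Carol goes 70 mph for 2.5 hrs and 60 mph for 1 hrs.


Leg 1 distance:
70 x 2.5 = 175 miles
Leg 2 distance:
60 x 1 = 60 miles
Total distance:
175 + 60 = 235 miles

235 miles


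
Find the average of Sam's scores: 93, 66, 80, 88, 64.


Add the scores:
93 + 66 + 80 + 88 + 64 = 391
Divide by the number of tests:
391 / 5 = 78.2

78.2


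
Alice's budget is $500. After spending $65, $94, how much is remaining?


Add up expenses:
$65 + $94 = $159
Subtract from budget:
$500 - $159 = $341

$341


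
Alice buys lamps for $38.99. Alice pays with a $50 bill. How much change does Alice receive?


Start with the amount paid:
$50
Subtract the price:
$50 - $38.99 = $11.01

$11.01


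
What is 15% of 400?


Convert percentage to decimal:
15% = 0.15
Multiply:
400 x 0.15 = 60

60


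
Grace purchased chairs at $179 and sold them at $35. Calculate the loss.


Selling price = $35
Cost price = $179
Loss = cost price - selling price:
Loss = $179 - $35 = $144

$144


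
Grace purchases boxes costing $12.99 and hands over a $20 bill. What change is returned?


Start with the amount paid:
$20
Subtract the price:
$20 - $12.99 = $7.01

$7.01


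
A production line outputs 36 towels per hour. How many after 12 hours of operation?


Production rate: 36 towels per hour
Time: 12 hours
Total: 36 x 12 = 432 towels

432 towels


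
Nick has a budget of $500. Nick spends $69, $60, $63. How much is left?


Add up expenses:
$69 + $60 + $63 = $192
Subtract from budget:
$500 - $192 = $308

$308


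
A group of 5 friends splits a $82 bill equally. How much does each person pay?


Total bill: $82
Number of people: 5
Each pays: $82 / 5 = $16.40

$16.40


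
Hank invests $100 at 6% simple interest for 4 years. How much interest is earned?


Use the formula I = P x R x T / 100
P x R x T = 100 x 6 x 4 = 2400
I = 2400 / 100 = $24

$24


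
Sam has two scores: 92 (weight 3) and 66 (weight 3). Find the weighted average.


Weighted sum:
3 x 92 + 3 x 66 = 474
Total weight:
3 + 3 = 6
Weighted average:
474 / 6 = 79

79


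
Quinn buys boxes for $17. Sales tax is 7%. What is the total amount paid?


Calculate the tax:
7% of $17 = $1.19
Add tax to price:
$17 + $1.19 = $18.19

$18.19


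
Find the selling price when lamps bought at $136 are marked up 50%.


Calculate the markup amount:
50% of $136 = $68
Add to cost:
$136 + $68 = $204

$204


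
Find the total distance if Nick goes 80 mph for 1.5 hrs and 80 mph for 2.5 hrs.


Leg 1 distance:
80 x 1.5 = 120 miles
Leg 2 distance:
80 x 2.5 = 200 miles
Total distance:
120 + 200 = 320 miles

320 miles


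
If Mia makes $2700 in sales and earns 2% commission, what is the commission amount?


Convert rate to decimal:
2% = 0.02
Multiply by sales:
$2700 x 0.02 = $54

$54


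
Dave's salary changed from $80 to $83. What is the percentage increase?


Find the absolute change:
|83 - 80| = 3
Divide by original and multiply by 100:
3 / 80 x 100 = 3.75%

3.75%


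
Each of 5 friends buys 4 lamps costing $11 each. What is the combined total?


Cost per person:
4 x $11 = $44
Group total:
5 x $44 = $220

$220


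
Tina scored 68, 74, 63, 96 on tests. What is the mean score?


Add the scores:
68 + 74 + 63 + 96 = 301
Divide by the number of tests:
301 / 4 = 75.25

75.25


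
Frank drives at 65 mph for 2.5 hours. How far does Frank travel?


Use the formula: distance = speed x time
Speed = 65 mph, Time = 2.5 hours
65 x 2.5 = 162.5 miles

162.5 miles


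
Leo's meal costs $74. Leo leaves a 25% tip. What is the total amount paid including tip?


Calculate the tip:
25% of $74 = $18.50
Add tip to meal cost:
$74 + $18.50 = $92.50

$92.50


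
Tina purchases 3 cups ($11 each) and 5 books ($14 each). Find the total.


Cost of cups:
3 x $11 = $33
Cost of books:
5 x $14 = $70
Add both:
$33 + $70 = $103

$103


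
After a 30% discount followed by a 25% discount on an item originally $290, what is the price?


First discount:
30% of $290 = $87
Price after first discount:
$290 - $87 = $203
Second discount:
25% of $203 = $50.75
Final price:
$203 - $50.75 = $152.25

$152.25


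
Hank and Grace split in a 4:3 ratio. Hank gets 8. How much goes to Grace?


Find the multiplier:
8 / 4 = 2
Apply to Grace's share:
3 x 2 = 6

6


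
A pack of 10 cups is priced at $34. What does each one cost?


Total cost: $34
Number of items: 10
Unit price: $34 / 10 = $3.40

$3.40


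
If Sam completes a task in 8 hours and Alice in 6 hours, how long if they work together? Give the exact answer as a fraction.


Sam's rate: 1/8 of the job per hour
Alice's rate: 1/6 of the job per hour
Combined rate: 1/8 + 1/6 = 7/24 per hour
Time = 1 / (7/24) = 24/7 hours (≈ 3.43 hours)

24/7 hours


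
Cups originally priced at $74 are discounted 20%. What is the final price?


Calculate the discount amount:
20% of $74 = $14.80
Subtract from original:
$74 - $14.80 = $59.20

$59.20


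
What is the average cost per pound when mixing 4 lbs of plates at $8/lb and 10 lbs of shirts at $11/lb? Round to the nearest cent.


Cost of plates:
4 x $8 = $32
Cost of shirts:
10 x $11 = $110
Total cost: $32 + $110 = $142
Total weight: 14 lbs
Average: $142 / 14 = $10.1428... ≈ $10.14/lb

$10.14/lb


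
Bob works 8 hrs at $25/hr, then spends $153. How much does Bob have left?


Calculate earnings:
8 x $25 = $200
Subtract spending:
$200 - $153 = $47

$47


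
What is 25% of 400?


Convert percentage to decimal:
25% = 0.25
Multiply:
400 x 0.25 = 100

100


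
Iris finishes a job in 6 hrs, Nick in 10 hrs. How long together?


Iris's rate: 1/6 of the job per hour
Nick's rate: 1/10 of the job per hour
Combined rate: 1/6 + 1/10 = 4/15 per hour
Time = 1 / (4/15) = 15/4 = 3.75 hours

3.75 hours


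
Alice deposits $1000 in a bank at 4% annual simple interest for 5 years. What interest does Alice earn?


Use the formula I = P x R x T / 100
P x R x T = 1000 x 4 x 5 = 20000
I = 20000 / 100 = $200

$200


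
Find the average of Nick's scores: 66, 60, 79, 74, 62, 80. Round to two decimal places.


Add the scores:
66 + 60 + 79 + 74 + 62 + 80 = 421
Divide by the number of tests:
421 / 6 = 70.1666... ≈ 70.17

70.17


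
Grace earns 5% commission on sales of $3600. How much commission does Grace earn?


Convert rate to decimal:
5% = 0.05
Multiply by sales:
$3600 x 0.05 = $180

$180


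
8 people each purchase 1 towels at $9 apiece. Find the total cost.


Cost per person:
1 x $9 = $9
Group total:
8 x $9 = $72

$72


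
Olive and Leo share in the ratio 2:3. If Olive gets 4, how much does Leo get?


Find the multiplier:
4 / 2 = 2
Apply to Leo's share:
3 x 2 = 6

6


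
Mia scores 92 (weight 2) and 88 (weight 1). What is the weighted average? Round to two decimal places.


Weighted sum:
2 x 92 + 1 x 88 = 272
Total weight:
2 + 1 = 3
Weighted average:
272 / 3 = 90.6666... ≈ 90.67

90.67


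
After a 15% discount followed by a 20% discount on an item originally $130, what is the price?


First discount:
15% of $130 = $19.50
Price after first discount:
$130 - $19.50 = $110.50
Second discount:
20% of $110.50 = $22.10
Final price:
$110.50 - $22.10 = $88.40

$88.40


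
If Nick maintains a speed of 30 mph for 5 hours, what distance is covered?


Use the formula: distance = speed x time
Speed = 30 mph, Time = 5 hours
30 x 5 = 150 miles

150 miles


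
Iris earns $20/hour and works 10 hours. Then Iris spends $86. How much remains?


Calculate earnings:
10 x $20 = $200
Subtract spending:
$200 - $86 = $114

$114


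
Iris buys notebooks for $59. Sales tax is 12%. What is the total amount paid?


Calculate the tax:
12% of $59 = $7.08
Add tax to price:
$59 + $7.08 = $66.08

$66.08


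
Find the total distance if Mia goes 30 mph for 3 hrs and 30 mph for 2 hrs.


Leg 1 distance:
30 x 3 = 90 miles
Leg 2 distance:
30 x 2 = 60 miles
Total distance:
90 + 60 = 150 miles

150 miles


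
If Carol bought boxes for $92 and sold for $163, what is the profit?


Selling price = $163
Cost price = $92
Profit = selling price - cost price:
Profit = $163 - $92 = $71

$71


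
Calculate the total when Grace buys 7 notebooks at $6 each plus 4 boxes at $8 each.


Cost of notebooks:
7 x $6 = $42
Cost of boxes:
4 x $8 = $32
Add both:
$42 + $32 = $74

$74


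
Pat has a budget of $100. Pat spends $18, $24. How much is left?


Add up expenses:
$18 + $24 = $42
Subtract from budget:
$100 - $42 = $58

$58


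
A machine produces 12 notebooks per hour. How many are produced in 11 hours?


Production rate: 12 notebooks per hour
Time: 11 hours
Total: 12 x 11 = 132 notebooks

132 notebooks


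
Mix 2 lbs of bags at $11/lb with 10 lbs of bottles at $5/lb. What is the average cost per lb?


Cost of bags:
2 x $11 = $22
Cost of bottles:
10 x $5 = $50
Total cost: $22 + $50 = $72
Total weight: 12 lbs
Average: $72 / 12 = $6/lb

$6/lb


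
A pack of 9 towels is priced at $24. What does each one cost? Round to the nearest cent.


Total cost: $24
Number of items: 9
Unit price: $24 / 9 = $2.6666... ≈ $2.67

$2.67


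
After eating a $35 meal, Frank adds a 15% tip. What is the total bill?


Calculate the tip:
15% of $35 = $5.25
Add tip to meal cost:
$35 + $5.25 = $40.25

$40.25


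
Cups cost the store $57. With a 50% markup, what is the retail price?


Calculate the markup amount:
50% of $57 = $28.50
Add to cost:
$57 + $28.50 = $85.50

$85.50


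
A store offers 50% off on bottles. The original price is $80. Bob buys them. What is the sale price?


Calculate the discount amount:
50% of $80 = $40
Subtract from original:
$80 - $40 = $40

$40


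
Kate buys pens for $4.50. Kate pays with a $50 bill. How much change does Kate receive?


Start with the amount paid:
$50
Subtract the price:
$50 - $4.50 = $45.50

$45.50


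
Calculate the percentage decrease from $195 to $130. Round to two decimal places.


Find the absolute change:
|130 - 195| = 65
Divide by original and multiply by 100:
65 / 195 x 100 = 33.3333...% ≈ 33.33%

33.33%


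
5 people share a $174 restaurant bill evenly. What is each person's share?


Total bill: $174
Number of people: 5
Each pays: $174 / 5 = $34.80

$34.80


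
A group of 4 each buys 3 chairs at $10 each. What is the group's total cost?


Cost per person:
3 x $10 = $30
Group total:
4 x $30 = $120

$120


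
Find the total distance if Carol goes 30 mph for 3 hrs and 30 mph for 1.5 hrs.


Leg 1 distance:
30 x 3 = 90 miles
Leg 2 distance:
30 x 1.5 = 45 miles
Total distance:
90 + 45 = 135 miles

135 miles


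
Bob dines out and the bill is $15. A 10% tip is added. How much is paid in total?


Calculate the tip:
10% of $15 = $1.50
Add tip to meal cost:
$15 + $1.50 = $16.50

$16.50


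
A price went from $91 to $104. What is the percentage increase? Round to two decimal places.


Find the absolute change:
|104 - 91| = 13
Divide by original and multiply by 100:
13 / 91 x 100 = 14.2857...% ≈ 14.29%

14.29%


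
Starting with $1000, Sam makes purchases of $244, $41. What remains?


Add up expenses:
$244 + $41 = $285
Subtract from budget:
$1000 - $285 = $715

$715


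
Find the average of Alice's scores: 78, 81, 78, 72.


Add the scores:
78 + 81 + 78 + 72 = 309
Divide by the number of tests:
309 / 4 = 77.25

77.25


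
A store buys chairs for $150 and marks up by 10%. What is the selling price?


Calculate the markup amount:
10% of $150 = $15
Add to cost:
$150 + $15 = $165

$165


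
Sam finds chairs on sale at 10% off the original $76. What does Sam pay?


Calculate the discount amount:
10% of $76 = $7.60
Subtract from original:
$76 - $7.60 = $68.40

$68.40


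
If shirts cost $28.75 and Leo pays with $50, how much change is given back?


Start with the amount paid:
$50
Subtract the price:
$50 - $28.75 = $21.25

$21.25


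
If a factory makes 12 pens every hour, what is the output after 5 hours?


Production rate: 12 pens per hour
Time: 5 hours
Total: 12 x 5 = 60 pens

60 pens


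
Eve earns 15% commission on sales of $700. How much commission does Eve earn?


Convert rate to decimal:
15% = 0.15
Multiply by sales:
$700 x 0.15 = $105

$105


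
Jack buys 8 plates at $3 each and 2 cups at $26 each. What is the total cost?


Cost of plates:
8 x $3 = $24
Cost of cups:
2 x $26 = $52
Add both:
$24 + $52 = $76

$76


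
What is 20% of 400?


Convert percentage to decimal:
20% = 0.2
Multiply:
400 x 0.2 = 80

80


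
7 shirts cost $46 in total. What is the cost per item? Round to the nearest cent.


Total cost: $46
Number of items: 7
Unit price: $46 / 7 = $6.5714... ≈ $6.57

$6.57


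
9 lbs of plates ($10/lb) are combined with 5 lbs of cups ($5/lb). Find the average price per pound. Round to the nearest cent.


Cost of plates:
9 x $10 = $90
Cost of cups:
5 x $5 = $25
Total cost: $90 + $25 = $115
Total weight: 14 lbs
Average: $115 / 14 = $8.2142... ≈ $8.21/lb

$8.21/lb


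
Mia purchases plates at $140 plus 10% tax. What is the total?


Calculate the tax:
10% of $140 = $14
Add tax to price:
$140 + $14 = $154

$154


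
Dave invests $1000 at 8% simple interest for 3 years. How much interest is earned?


Use the formula I = P x R x T / 100
P x R x T = 1000 x 8 x 3 = 24000
I = 24000 / 100 = $240

$240


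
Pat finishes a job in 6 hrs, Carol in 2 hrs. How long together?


Pat's rate: 1/6 of the job per hour
Carol's rate: 1/2 of the job per hour
Combined rate: 1/6 + 1/2 = 2/3 per hour
Time = 1 / (2/3) = 3/2 = 1.5 hours

1.5 hours


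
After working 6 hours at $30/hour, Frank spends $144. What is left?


Calculate earnings:
6 x $30 = $180
Subtract spending:
$180 - $144 = $36

$36


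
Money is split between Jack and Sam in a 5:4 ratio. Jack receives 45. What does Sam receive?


Find the multiplier:
45 / 5 = 9
Apply to Sam's share:
4 x 9 = 36

36


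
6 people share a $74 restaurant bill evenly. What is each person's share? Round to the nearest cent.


Total bill: $74
Number of people: 6
Each pays: $74 / 6 = $12.3333... ≈ $12.33

$12.33


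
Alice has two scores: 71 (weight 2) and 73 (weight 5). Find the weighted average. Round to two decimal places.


Weighted sum:
2 x 71 + 5 x 73 = 507
Total weight:
2 + 5 = 7
Weighted average:
507 / 7 = 72.4285... ≈ 72.43

72.43


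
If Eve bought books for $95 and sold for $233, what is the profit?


Selling price = $233
Cost price = $95
Profit = selling price - cost price:
Profit = $233 - $95 = $138

$138


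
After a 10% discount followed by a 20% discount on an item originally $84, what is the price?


First discount:
10% of $84 = $8.40
Price after first discount:
$84 - $8.40 = $75.60
Second discount:
20% of $75.60 = $15.12
Final price:
$75.60 - $15.12 = $60.48

$60.48


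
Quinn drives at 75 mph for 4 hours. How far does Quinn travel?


Use the formula: distance = speed x time
Speed = 75 mph, Time = 4 hours
75 x 4 = 300 miles

300 miles


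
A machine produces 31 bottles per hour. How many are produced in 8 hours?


Production rate: 31 bottles per hour
Time: 8 hours
Total: 31 x 8 = 248 bottles

248 bottles


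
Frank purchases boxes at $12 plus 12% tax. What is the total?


Calculate the tax:
12% of $12 = $1.44
Add tax to price:
$12 + $1.44 = $13.44

$13.44


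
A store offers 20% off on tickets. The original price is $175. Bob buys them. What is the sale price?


Calculate the discount amount:
20% of $175 = $35
Subtract from original:
$175 - $35 = $140

$140


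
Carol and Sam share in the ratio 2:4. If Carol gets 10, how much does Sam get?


Find the multiplier:
10 / 2 = 5
Apply to Sam's share:
4 x 5 = 20

20


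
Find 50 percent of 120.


Convert percentage to decimal:
50% = 0.5
Multiply:
120 x 0.5 = 60

60


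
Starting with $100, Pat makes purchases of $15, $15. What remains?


Add up expenses:
$15 + $15 = $30
Subtract from budget:
$100 - $30 = $70

$70


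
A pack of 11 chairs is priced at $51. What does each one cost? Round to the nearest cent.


Total cost: $51
Number of items: 11
Unit price: $51 / 11 = $4.6363... ≈ $4.64

$4.64


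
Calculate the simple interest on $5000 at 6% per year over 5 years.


Use the formula I = P x R x T / 100
P x R x T = 5000 x 6 x 5 = 150000
I = 150000 / 100 = $1500

$1500


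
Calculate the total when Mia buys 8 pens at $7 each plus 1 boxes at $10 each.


Cost of pens:
8 x $7 = $56
Cost of boxes:
1 x $10 = $10
Add both:
$56 + $10 = $66

$66


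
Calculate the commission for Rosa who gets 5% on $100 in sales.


Convert rate to decimal:
5% = 0.05
Multiply by sales:
$100 x 0.05 = $5

$5


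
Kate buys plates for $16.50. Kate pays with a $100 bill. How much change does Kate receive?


Start with the amount paid:
$100
Subtract the price:
$100 - $16.50 = $83.50

$83.50


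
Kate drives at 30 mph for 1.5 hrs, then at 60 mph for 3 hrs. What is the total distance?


Leg 1 distance:
30 x 1.5 = 45 miles
Leg 2 distance:
60 x 3 = 180 miles
Total distance:
45 + 180 = 225 miles

225 miles


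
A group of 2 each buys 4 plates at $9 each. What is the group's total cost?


Cost per person:
4 x $9 = $36
Group total:
2 x $36 = $72

$72


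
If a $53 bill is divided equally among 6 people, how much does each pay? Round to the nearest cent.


Total bill: $53
Number of people: 6
Each pays: $53 / 6 = $8.8333... ≈ $8.83

$8.83


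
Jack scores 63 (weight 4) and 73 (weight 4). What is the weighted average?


Weighted sum:
4 x 63 + 4 x 73 = 544
Total weight:
4 + 4 = 8
Weighted average:
544 / 8 = 68

68


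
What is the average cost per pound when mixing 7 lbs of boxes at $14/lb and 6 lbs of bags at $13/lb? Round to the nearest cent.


Cost of boxes:
7 x $14 = $98
Cost of bags:
6 x $13 = $78
Total cost: $98 + $78 = $176
Total weight: 13 lbs
Average: $176 / 13 = $13.5384... ≈ $13.54/lb

$13.54/lb


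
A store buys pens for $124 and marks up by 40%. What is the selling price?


Calculate the markup amount:
40% of $124 = $49.60
Add to cost:
$124 + $49.60 = $173.60

$173.60


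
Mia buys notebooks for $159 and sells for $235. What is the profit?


Selling price = $235
Cost price = $159
Profit = selling price - cost price:
Profit = $235 - $159 = $76

$76


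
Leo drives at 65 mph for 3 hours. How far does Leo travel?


Use the formula: distance = speed x time
Speed = 65 mph, Time = 3 hours
65 x 3 = 195 miles

195 miles


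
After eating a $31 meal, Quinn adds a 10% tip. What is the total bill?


Calculate the tip:
10% of $31 = $3.10
Add tip to meal cost:
$31 + $3.10 = $34.10

$34.10


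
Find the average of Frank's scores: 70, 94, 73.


Add the scores:
70 + 94 + 73 = 237
Divide by the number of tests:
237 / 3 = 79

79


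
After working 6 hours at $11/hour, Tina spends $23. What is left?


Calculate earnings:
6 x $11 = $66
Subtract spending:
$66 - $23 = $43

$43


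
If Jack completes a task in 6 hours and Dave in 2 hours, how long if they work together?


Jack's rate: 1/6 of the job per hour
Dave's rate: 1/2 of the job per hour
Combined rate: 1/6 + 1/2 = 2/3 per hour
Time = 1 / (2/3) = 3/2 = 1.5 hours

1.5 hours


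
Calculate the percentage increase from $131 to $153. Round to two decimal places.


Find the absolute change:
|153 - 131| = 22
Divide by original and multiply by 100:
22 / 131 x 100 = 16.7938...% ≈ 16.79%

16.79%


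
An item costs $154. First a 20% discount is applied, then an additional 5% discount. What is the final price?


First discount:
20% of $154 = $30.80
Price after first discount:
$154 - $30.80 = $123.20
Second discount:
5% of $123.20 = $6.16
Final price:
$123.20 - $6.16 = $117.04

$117.04


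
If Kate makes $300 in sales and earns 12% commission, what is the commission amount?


Convert rate to decimal:
12% = 0.12
Multiply by sales:
$300 x 0.12 = $36

$36


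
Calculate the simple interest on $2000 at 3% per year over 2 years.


Use the formula I = P x R x T / 100
P x R x T = 2000 x 3 x 2 = 12000
I = 12000 / 100 = $120

$120


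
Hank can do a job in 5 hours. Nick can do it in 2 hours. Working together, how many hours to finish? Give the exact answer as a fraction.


Hank's rate: 1/5 of the job per hour
Nick's rate: 1/2 of the job per hour
Combined rate: 1/5 + 1/2 = 7/10 per hour
Time = 1 / (7/10) = 10/7 hours (≈ 1.43 hours)

10/7 hours


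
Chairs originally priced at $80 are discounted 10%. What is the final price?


Calculate the discount amount:
10% of $80 = $8
Subtract from original:
$80 - $8 = $72

$72


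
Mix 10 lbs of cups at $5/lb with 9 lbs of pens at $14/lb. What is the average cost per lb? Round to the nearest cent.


Cost of cups:
10 x $5 = $50
Cost of pens:
9 x $14 = $126
Total cost: $50 + $126 = $176
Total weight: 19 lbs
Average: $176 / 19 = $9.2631... ≈ $9.26/lb

$9.26/lb


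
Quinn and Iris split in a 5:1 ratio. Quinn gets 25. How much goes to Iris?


Find the multiplier:
25 / 5 = 5
Apply to Iris's share:
1 x 5 = 5

5


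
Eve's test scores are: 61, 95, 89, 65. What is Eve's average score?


Add the scores:
61 + 95 + 89 + 65 = 310
Divide by the number of tests:
310 / 4 = 77.5

77.5


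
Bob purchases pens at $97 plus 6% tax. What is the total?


Calculate the tax:
6% of $97 = $5.82
Add tax to price:
$97 + $5.82 = $102.82

$102.82


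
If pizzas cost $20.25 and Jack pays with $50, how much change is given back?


Start with the amount paid:
$50
Subtract the price:
$50 - $20.25 = $29.75

$29.75


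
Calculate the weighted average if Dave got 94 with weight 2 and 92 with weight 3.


Weighted sum:
2 x 94 + 3 x 92 = 464
Total weight:
2 + 3 = 5
Weighted average:
464 / 5 = 92.8

92.8


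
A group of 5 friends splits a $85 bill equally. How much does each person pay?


Total bill: $85
Number of people: 5
Each pays: $85 / 5 = $17

$17


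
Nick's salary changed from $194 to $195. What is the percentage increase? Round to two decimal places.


Find the absolute change:
|195 - 194| = 1
Divide by original and multiply by 100:
1 / 194 x 100 = 0.5154...% ≈ 0.52%

0.52%


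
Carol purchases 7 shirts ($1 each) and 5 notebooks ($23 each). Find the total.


Cost of shirts:
7 x $1 = $7
Cost of notebooks:
5 x $23 = $115
Add both:
$7 + $115 = $122

$122


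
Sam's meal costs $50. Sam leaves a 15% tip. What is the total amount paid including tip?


Calculate the tip:
15% of $50 = $7.50
Add tip to meal cost:
$50 + $7.50 = $57.50

$57.50


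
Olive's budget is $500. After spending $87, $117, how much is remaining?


Add up expenses:
$87 + $117 = $204
Subtract from budget:
$500 - $204 = $296

$296


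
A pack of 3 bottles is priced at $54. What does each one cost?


Total cost: $54
Number of items: 3
Unit price: $54 / 3 = $18

$18


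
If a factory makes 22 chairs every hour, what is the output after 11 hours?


Production rate: 22 chairs per hour
Time: 11 hours
Total: 22 x 11 = 242 chairs

242 chairs


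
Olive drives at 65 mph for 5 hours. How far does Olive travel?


Use the formula: distance = speed x time
Speed = 65 mph, Time = 5 hours
65 x 5 = 325 miles

325 miles


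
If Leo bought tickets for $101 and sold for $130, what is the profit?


Selling price = $130
Cost price = $101
Profit = selling price - cost price:
Profit = $130 - $101 = $29

$29


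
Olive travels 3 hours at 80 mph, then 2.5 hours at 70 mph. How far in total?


Leg 1 distance:
80 x 3 = 240 miles
Leg 2 distance:
70 x 2.5 = 175 miles
Total distance:
240 + 175 = 415 miles

415 miles


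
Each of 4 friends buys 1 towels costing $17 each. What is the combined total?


Cost per person:
1 x $17 = $17
Group total:
4 x $17 = $68

$68


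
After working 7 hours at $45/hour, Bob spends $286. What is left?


Calculate earnings:
7 x $45 = $315
Subtract spending:
$315 - $286 = $29

$29


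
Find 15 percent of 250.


Convert percentage to decimal:
15% = 0.15
Multiply:
250 x 0.15 = 37.5

37.5


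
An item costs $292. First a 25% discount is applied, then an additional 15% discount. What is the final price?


First discount:
25% of $292 = $73
Price after first discount:
$292 - $73 = $219
Second discount:
15% of $219 = $32.85
Final price:
$219 - $32.85 = $186.15

$186.15


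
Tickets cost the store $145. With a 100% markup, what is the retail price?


Calculate the markup amount:
100% of $145 = $145
Add to cost:
$145 + $145 = $290

$290


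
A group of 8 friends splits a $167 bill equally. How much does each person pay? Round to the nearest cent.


Total bill: $167
Number of people: 8
Each pays: $167 / 8 = $20.875 ≈ $20.88

$20.88


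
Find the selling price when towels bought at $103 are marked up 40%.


Calculate the markup amount:
40% of $103 = $41.20
Add to cost:
$103 + $41.20 = $144.20

$144.20


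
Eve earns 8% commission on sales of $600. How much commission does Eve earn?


Convert rate to decimal:
8% = 0.08
Multiply by sales:
$600 x 0.08 = $48

$48


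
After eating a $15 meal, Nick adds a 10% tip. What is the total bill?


Calculate the tip:
10% of $15 = $1.50
Add tip to meal cost:
$15 + $1.50 = $16.50

$16.50
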